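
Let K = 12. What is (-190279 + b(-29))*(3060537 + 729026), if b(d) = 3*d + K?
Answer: -721358475302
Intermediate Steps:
b(d) = 12 + 3*d (b(d) = 3*d + 12 = 12 + 3*d)
(-190279 + b(-29))*(3060537 + 729026) = (-190279 + (12 + 3*(-29)))*(3060537 + 729026) = (-190279 + (12 - 87))*3789563 = (-190279 - 75)*3789563 = -190354*3789563 = -721358475302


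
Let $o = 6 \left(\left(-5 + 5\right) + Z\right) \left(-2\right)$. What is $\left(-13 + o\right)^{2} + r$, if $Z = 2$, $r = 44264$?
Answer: $45633$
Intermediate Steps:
$o = -24$ ($o = 6 \left(\left(-5 + 5\right) + 2\right) \left(-2\right) = 6 \left(0 + 2\right) \left(-2\right) = 6 \cdot 2 \left(-2\right) = 12 \left(-2\right) = -24$)
$\left(-13 + o\right)^{2} + r = \left(-13 - 24\right)^{2} + 44264 = \left(-37\right)^{2} + 44264 = 1369 + 44264 = 45633$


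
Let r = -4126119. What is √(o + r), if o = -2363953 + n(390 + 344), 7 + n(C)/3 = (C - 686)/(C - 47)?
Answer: I*√340346956021/229 ≈ 2547.6*I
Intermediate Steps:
n(C) = -21 + 3*(-686 + C)/(-47 + C) (n(C) = -21 + 3*((C - 686)/(C - 47)) = -21 + 3*((-686 + C)/(-47 + C)) = -21 + 3*(-686 + C)/(-47 + C))
o = -541349998/229 (o = -2363953 + 9*(-119 - 2*(390 + 344))/(-47 + (390 + 344)) = -2363953 + 9*(-119 - 2*734)/(-47 + 734) = -2363953 + 9*(-119 - 1468)/687 = -2363953 + 9*(1/687)*(-1587) = -2363953 - 4761/229 = -541349998/229 ≈ -2.3640e+6)
√(o + r) = √(-541349998/229 - 4126119) = √(-1486231249/229) = I*√340346956021/229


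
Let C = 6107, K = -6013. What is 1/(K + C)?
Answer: 1/94 ≈ 0.010638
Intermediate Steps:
1/(K + C) = 1/(-6013 + 6107) = 1/94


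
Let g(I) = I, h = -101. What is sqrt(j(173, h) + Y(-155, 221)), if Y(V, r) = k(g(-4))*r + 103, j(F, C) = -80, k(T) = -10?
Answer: 27*I*sqrt(3) ≈ 46.765*I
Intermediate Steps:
Y(V, r) = 103 - 10*r (Y(V, r) = -10*r + 103 = 103 - 10*r)
sqrt(j(173, h) + Y(-155, 221)) = sqrt(-80 + (103 - 10*221)) = sqrt(-80 + (103 - 2210)) = sqrt(-80 - 2107) = sqrt(-2187) = 27*I*sqrt(3)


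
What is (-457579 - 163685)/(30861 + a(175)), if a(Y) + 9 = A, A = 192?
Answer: -51772/2587 ≈ -20.012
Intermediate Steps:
a(Y) = 183 (a(Y) = -9 + 192 = 183)
(-457579 - 163685)/(30861 + a(175)) = (-457579 - 163685)/(30861 + 183) = -621264/31044 = -621264*1/31044 = -51772/2587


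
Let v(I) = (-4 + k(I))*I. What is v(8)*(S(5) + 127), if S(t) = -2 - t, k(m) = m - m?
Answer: -3840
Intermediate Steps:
k(m) = 0
v(I) = -4*I (v(I) = (-4 + 0)*I = -4*I)
v(8)*(S(5) + 127) = (-4*8)*((-2 - 1*5) + 127) = -32*((-2 - 5) + 127) = -32*(-7 + 127) = -32*120 = -3840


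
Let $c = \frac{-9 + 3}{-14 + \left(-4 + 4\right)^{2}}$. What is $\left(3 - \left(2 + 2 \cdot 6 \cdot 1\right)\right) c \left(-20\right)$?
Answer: $\frac{660}{7} \approx 94.286$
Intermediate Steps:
$c = \frac{3}{7}$ ($c = - \frac{6}{-14 + 0^{2}} = - \frac{6}{-14 + 0} = - \frac{6}{-14} = \left(-6\right) \left(- \frac{1}{14}\right) = \frac{3}{7} \approx 0.42857$)
$\left(3 - \left(2 + 2 \cdot 6 \cdot 1\right)\right) c \left(-20\right) = \left(3 - \left(2 + 2 \cdot 6 \cdot 1\right)\right) \frac{3}{7} \left(-20\right) = \left(3 - \left(2 + 12 \cdot 1\right)\right) \frac{3}{7} \left(-20\right) = \left(3 - \left(2 + 12\right)\right) \frac{3}{7} \left(-20\right) = \left(3 - 14\right) \frac{3}{7} \left(-20\right) = \left(-11\right) \frac{3}{7} \left(-20\right) = \left(- \frac{33}{7}\right) \left(-20\right) = \frac{660}{7}$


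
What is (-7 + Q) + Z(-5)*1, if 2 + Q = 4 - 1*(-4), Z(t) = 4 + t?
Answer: -2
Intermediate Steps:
Q = 6 (Q = -2 + (4 - 1*(-4)) = -2 + (4 + 4) = -2 + 8 = 6)
(-7 + Q) + Z(-5)*1 = (-7 + 6) + (4 - 5)*1 = -1 - 1*1 = -1 - 1 = -2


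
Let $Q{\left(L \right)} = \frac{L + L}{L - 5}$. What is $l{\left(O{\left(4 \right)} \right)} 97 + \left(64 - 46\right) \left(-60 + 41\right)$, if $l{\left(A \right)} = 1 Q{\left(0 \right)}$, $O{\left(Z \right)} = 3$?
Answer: $-342$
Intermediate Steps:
$Q{\left(L \right)} = \frac{2 L}{-5 + L}$
$l{\left(A \right)} = 0$ ($l{\left(A \right)} = 1 \cdot 2 \cdot 0 \frac{1}{-5 + 0} = 1 \cdot 2 \cdot 0 \frac{1}{-5} = 1 \cdot 2 \cdot 0 \left(- \frac{1}{5}\right) = 1 \cdot 0 = 0$)
$l{\left(O{\left(4 \right)} \right)} 97 + \left(64 - 46\right) \left(-60 + 41\right) = 0 \cdot 97 + \left(64 - 46\right) \left(-60 + 41\right) = 0 + 18 \left(-19\right) = 0 - 342 = -342$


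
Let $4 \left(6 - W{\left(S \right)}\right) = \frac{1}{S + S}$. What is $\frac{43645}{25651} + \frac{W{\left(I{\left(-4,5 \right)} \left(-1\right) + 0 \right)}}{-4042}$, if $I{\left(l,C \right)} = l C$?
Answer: $\frac{28201495091}{16589014720} \approx 1.7$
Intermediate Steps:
$I{\left(l,C \right)} = C l$
$W{\left(S \right)} = 6 - \frac{1}{8 S}$ ($W{\left(S \right)} = 6 - \frac{1}{4 \left(S + S\right)} = 6 - \frac{1}{4 \cdot 2 S} = 6 - \frac{\frac{1}{2} \frac{1}{S}}{4} = 6 - \frac{1}{8 S}$)
$\frac{43645}{25651} + \frac{W{\left(I{\left(-4,5 \right)} \left(-1\right) + 0 \right)}}{-4042} = \frac{43645}{25651} + \frac{6 - \frac{1}{8 \left(5 \left(-4\right) \left(-1\right) + 0\right)}}{-4042} = 43645 \cdot \frac{1}{25651} + \left(6 - \frac{1}{8 \left(\left(-20\right) \left(-1\right) + 0\right)}\right) \left(- \frac{1}{4042}\right) = \frac{43645}{25651} + \left(6 - \frac{1}{8 \left(20 + 0\right)}\right) \left(- \frac{1}{4042}\right) = \frac{43645}{25651} + \left(6 - \frac{1}{8 \cdot 20}\right) \left(- \frac{1}{4042}\right) = \frac{43645}{25651} + \left(6 - \frac{1}{160}\right) \left(- \frac{1}{4042}\right) = \frac{43645}{25651} + \frac{959}{160} \left(- \frac{1}{4042}\right) = \frac{43645}{25651} - \frac{959}{646720} = \frac{28201495091}{16589014720}$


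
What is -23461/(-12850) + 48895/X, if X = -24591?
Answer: -7338757/45142050 ≈ -0.16257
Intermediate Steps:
-23461/(-12850) + 48895/X = -23461/(-12850) + 48895/(-24591) = -23461*(-1/12850) + 48895*(-1/24591) = 23461/12850 - 6985/3513 = -7338757/45142050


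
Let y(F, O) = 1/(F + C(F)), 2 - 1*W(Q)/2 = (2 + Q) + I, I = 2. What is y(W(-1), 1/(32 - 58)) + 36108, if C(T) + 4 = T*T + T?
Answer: 144431/4 ≈ 36108.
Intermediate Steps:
W(Q) = -4 - 2*Q (W(Q) = 4 - 2*((2 + Q) + 2) = 4 - 2*(4 + Q) = 4 + (-8 - 2*Q) = -4 - 2*Q)
C(T) = -4 + T + T² (C(T) = -4 + (T*T + T) = -4 + (T² + T) = -4 + (T + T²) = -4 + T + T²)
y(F, O) = 1/(-4 + F² + 2*F) (y(F, O) = 1/(F + (-4 + F + F²)) = 1/(-4 + F² + 2*F))
y(W(-1), 1/(32 - 58)) + 36108 = 1/(-4 + (-4 - 2*(-1))² + 2*(-4 - 2*(-1))) + 36108 = 1/(-4 + (-4 + 2)² + 2*(-4 + 2)) + 36108 = 1/(-4 + (-2)² + 2*(-2)) + 36108 = 1/(-4 + 4 - 4) + 36108 = 1/(-4) + 36108 = -¼ + 36108 = 144431/4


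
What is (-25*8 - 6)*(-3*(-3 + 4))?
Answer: 618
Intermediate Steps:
(-25*8 - 6)*(-3*(-3 + 4)) = (-200 - 6)*(-3*1) = -206*(-3) = 618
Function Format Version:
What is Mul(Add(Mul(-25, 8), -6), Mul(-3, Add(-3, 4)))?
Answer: 618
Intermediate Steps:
Mul(Add(Mul(-25, 8), -6), Mul(-3, Add(-3, 4))) = Mul(Add(-200, -6), Mul(-3, 1)) = Mul(-206, -3) = 618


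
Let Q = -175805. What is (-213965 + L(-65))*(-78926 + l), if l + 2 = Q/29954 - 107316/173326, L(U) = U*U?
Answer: 21488525219055195610/1297951751 ≈ 1.6556e+10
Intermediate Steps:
L(U) = U²
l = -22034867451/2595903502 (l = -2 + (-175805/29954 - 107316/173326) = -2 + (-175805*1/29954 - 107316*1/173326) = -2 + (-175805/29954 - 53658/86663) = -2 - 16843060447/2595903502 = -22034867451/2595903502 ≈ -8.4883)
(-213965 + L(-65))*(-78926 + l) = (-213965 + (-65)²)*(-78926 - 22034867451/2595903502) = (-213965 + 4225)*(-204906314666303/2595903502) = -209740*(-204906314666303/2595903502) = 21488525219055195610/1297951751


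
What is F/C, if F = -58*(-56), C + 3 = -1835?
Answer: -1624/919 ≈ -1.7671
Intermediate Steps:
C = -1838 (C = -3 - 1835 = -1838)
F = 3248
F/C = 3248/(-1838) = 3248*(-1/1838) = -1624/919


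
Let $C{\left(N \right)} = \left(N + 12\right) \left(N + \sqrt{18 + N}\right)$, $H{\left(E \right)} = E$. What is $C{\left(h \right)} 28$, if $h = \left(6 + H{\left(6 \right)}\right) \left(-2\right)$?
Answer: $8064 - 336 i \sqrt{6} \approx 8064.0 - 823.03 i$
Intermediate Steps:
$h = -24$ ($h = \left(6 + 6\right) \left(-2\right) = 12 \left(-2\right) = -24$)
$C{\left(N \right)} = \left(12 + N\right) \left(N + \sqrt{18 + N}\right)$
$C{\left(h \right)} 28 = \left(\left(-24\right)^{2} + 12 \left(-24\right) + 12 \sqrt{18 - 24} - 24 \sqrt{18 - 24}\right) 28 = \left(576 - 288 + 12 \sqrt{-6} - 24 \sqrt{-6}\right) 28 = \left(576 - 288 + 12 i \sqrt{6} - 24 i \sqrt{6}\right) 28 = \left(288 - 12 i \sqrt{6}\right) 28 = 8064 - 336 i \sqrt{6}$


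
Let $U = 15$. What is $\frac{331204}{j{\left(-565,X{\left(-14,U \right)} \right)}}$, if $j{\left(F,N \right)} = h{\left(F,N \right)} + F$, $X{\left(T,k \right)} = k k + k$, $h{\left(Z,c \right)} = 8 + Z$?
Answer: $- \frac{165602}{561} \approx -295.19$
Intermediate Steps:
$X{\left(T,k \right)} = k + k^{2}$ ($X{\left(T,k \right)} = k^{2} + k = k + k^{2}$)
$j{\left(F,N \right)} = 8 + 2 F$ ($j{\left(F,N \right)} = \left(8 + F\right) + F = 8 + 2 F$)
$\frac{331204}{j{\left(-565,X{\left(-14,U \right)} \right)}} = \frac{331204}{8 + 2 \left(-565\right)} = \frac{331204}{8 - 1130} = \frac{331204}{-1122} = 331204 \left(- \frac{1}{1122}\right) = - \frac{165602}{561}$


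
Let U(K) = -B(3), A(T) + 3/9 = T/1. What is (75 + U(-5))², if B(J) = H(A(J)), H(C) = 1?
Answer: 5476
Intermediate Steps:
A(T) = -⅓ + T (A(T) = -⅓ + T/1 = -⅓ + T*1 = -⅓ + T)
B(J) = 1
U(K) = -1 (U(K) = -1*1 = -1)
(75 + U(-5))² = (75 - 1)² = 74² = 5476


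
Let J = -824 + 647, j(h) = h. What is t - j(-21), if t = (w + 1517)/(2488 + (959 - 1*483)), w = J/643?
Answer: 20499073/952926 ≈ 21.512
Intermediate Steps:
J = -177
w = -177/643 ≈ -0.27527
t = 487627/952926 (t = (-177/643 + 1517)/(2488 + (959 - 1*483)) = 975254/(643*(2488 + (959 - 483))) = 975254/(643*(2488 + 476)) = (975254/643)/2964 = (975254/643)*(1/2964) = 487627/952926 ≈ 0.51172)
t - j(-21) = 487627/952926 - 1*(-21) = 487627/952926 + 21 = 20499073/952926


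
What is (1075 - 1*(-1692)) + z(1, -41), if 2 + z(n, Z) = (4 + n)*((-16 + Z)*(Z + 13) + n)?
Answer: 10750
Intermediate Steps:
z(n, Z) = -2 + (4 + n)*(n + (-16 + Z)*(13 + Z)) (z(n, Z) = -2 + (4 + n)*((-16 + Z)*(Z + 13) + n) = -2 + (4 + n)*((-16 + Z)*(13 + Z) + n) = -2 + (4 + n)*(n + (-16 + Z)*(13 + Z)))
(1075 - 1*(-1692)) + z(1, -41) = (1075 - 1*(-1692)) + (-834 + 1² - 204*1 - 12*(-41) + 4*(-41)² + 1*(-41)² - 3*(-41)*1) = (1075 + 1692) + (-834 + 1 - 204 + 492 + 4*1681 + 1*1681 + 123) = 2767 + (-834 + 1 - 204 + 492 + 6724 + 1681 + 123) = 2767 + 7983 = 10750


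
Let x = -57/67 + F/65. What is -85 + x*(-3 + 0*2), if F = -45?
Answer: -70003/871 ≈ -80.371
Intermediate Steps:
x = -1344/871 (x = -57/67 - 45/65 = -57*1/67 - 45*1/65 = -57/67 - 9/13 = -1344/871 ≈ -1.5431)
-85 + x*(-3 + 0*2) = -85 - 1344*(-3 + 0*2)/871 = -85 - 1344*(-3 + 0)/871 = -85 - 1344/871*(-3) = -85 + 4032/871 = -70003/871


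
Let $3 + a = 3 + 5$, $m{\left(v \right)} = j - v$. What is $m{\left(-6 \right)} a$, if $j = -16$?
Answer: $-50$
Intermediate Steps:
$m{\left(v \right)} = -16 - v$
$a = 5$ ($a = -3 + \left(3 + 5\right) = -3 + 8 = 5$)
$m{\left(-6 \right)} a = \left(-16 - -6\right) 5 = \left(-16 + 6\right) 5 = \left(-10\right) 5 = -50$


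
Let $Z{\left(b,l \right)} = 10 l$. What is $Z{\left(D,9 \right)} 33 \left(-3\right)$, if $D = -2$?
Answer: $-8910$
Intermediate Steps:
$Z{\left(D,9 \right)} 33 \left(-3\right) = 10 \cdot 9 \cdot 33 \left(-3\right) = 90 \cdot 33 \left(-3\right) = 2970 \left(-3\right) = -8910$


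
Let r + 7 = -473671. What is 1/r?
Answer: -1/473678 ≈ -2.1111e-6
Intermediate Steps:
r = -473678 (r = -7 - 473671 = -473678)
1/r = 1/(-473678) = -1/473678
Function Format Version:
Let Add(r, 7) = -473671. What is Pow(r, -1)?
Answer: Rational(-1, 473678) ≈ -2.1111e-6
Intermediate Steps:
r = -473678 (r = Add(-7, -473671) = -473678)
Pow(r, -1) = Pow(-473678, -1) = Rational(-1, 473678)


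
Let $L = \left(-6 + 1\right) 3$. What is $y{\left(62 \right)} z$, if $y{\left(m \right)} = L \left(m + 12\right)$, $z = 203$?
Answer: $-225330$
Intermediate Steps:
$L = -15$ ($L = \left(-5\right) 3 = -15$)
$y{\left(m \right)} = -180 - 15 m$ ($y{\left(m \right)} = - 15 \left(m + 12\right) = - 15 \left(12 + m\right) = -180 - 15 m$)
$y{\left(62 \right)} z = \left(-180 - 930\right) 203 = \left(-1110\right) 203 = -225330$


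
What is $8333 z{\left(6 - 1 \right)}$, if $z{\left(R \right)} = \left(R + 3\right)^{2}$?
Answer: $533312$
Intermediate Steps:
$z{\left(R \right)} = \left(3 + R\right)^{2}$
$8333 z{\left(6 - 1 \right)} = 8333 \left(3 + \left(6 - 1\right)\right)^{2} = 8333 \left(3 + 5\right)^{2} = 8333 \cdot 8^{2} = 8333 \cdot 64 = 533312$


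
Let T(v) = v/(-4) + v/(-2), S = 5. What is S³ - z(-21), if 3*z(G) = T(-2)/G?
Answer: 5251/42 ≈ 125.02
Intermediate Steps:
T(v) = -3*v/4 (T(v) = v*(-¼) + v*(-½) = -v/4 - v/2 = -3*v/4)
z(G) = 1/(2*G) (z(G) = ((-¾*(-2))/G)/3 = (3/(2*G))/3 = 1/(2*G))
S³ - z(-21) = 5³ - 1/(2*(-21)) = 125 - (-1)/(2*21) = 125 - 1*(-1/42) = 125 + 1/42 = 5251/42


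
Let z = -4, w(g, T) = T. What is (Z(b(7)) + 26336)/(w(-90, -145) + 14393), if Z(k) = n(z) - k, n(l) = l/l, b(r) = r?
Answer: 13165/7124 ≈ 1.8480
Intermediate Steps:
n(l) = 1
Z(k) = 1 - k
(Z(b(7)) + 26336)/(w(-90, -145) + 14393) = ((1 - 1*7) + 26336)/(-145 + 14393) = ((1 - 7) + 26336)/14248 = (-6 + 26336)*(1/14248) = 26330*(1/14248) = 13165/7124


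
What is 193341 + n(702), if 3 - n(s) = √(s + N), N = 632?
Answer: 193344 - √1334 ≈ 1.9331e+5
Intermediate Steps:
n(s) = 3 - √(632 + s) (n(s) = 3 - √(s + 632) = 3 - √(632 + s))
193341 + n(702) = 193341 + (3 - √(632 + 702)) = 193341 + (3 - √1334) = 193344 - √1334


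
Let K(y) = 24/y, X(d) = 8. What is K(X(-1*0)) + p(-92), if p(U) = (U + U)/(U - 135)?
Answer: 865/227 ≈ 3.8106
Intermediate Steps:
p(U) = 2*U/(-135 + U) (p(U) = (2*U)/(-135 + U) = 2*U/(-135 + U))
K(X(-1*0)) + p(-92) = 24/8 + 2*(-92)/(-135 - 92) = 24*(⅛) + 2*(-92)/(-227) = 3 + 2*(-92)*(-1/227) = 3 + 184/227 = 865/227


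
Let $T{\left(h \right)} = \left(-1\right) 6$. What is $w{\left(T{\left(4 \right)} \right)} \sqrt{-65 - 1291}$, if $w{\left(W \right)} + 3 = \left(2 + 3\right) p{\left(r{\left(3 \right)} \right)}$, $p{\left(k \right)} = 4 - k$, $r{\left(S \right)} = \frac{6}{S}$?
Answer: $14 i \sqrt{339} \approx 257.77 i$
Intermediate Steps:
$T{\left(h \right)} = -6$
$w{\left(W \right)} = 7$ ($w{\left(W \right)} = -3 + \left(2 + 3\right) \left(4 - \frac{6}{3}\right) = -3 + 5 \left(4 - 6 \cdot \frac{1}{3}\right) = -3 + 5 \left(4 - 2\right) = -3 + 5 \cdot 2 = -3 + 10 = 7$)
$w{\left(T{\left(4 \right)} \right)} \sqrt{-65 - 1291} = 7 \sqrt{-65 - 1291} = 7 \sqrt{-1356} = 7 \cdot 2 i \sqrt{339} = 14 i \sqrt{339}$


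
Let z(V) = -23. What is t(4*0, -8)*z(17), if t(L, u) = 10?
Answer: -230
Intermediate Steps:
t(4*0, -8)*z(17) = 10*(-23) = -230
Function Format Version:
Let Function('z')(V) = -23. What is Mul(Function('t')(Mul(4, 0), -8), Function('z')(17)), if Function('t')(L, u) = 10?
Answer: -230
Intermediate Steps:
Mul(Function('t')(Mul(4, 0), -8), Function('z')(17)) = Mul(10, -23) = -230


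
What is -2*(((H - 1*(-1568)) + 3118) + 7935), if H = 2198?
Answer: -29638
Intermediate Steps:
-2*(((H - 1*(-1568)) + 3118) + 7935) = -2*(((2198 - 1*(-1568)) + 3118) + 7935) = -2*(((2198 + 1568) + 3118) + 7935) = -2*((3766 + 3118) + 7935) = -2*(6884 + 7935) = -2*14819 = -29638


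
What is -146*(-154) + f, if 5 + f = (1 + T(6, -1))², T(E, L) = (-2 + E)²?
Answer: 22768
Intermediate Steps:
f = 284 (f = -5 + (1 + (-2 + 6)²)² = -5 + (1 + 4²)² = -5 + (1 + 16)² = -5 + 17² = -5 + 289 = 284)
-146*(-154) + f = -146*(-154) + 284 = 22484 + 284 = 22768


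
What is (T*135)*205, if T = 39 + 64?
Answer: 2850525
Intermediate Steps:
T = 103
(T*135)*205 = (103*135)*205 = 13905*205 = 2850525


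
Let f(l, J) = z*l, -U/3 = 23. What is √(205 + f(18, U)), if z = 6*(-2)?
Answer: I*√11 ≈ 3.3166*I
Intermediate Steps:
z = -12
U = -69 (U = -3*23 = -69)
f(l, J) = -12*l
√(205 + f(18, U)) = √(205 - 12*18) = √(205 - 216) = √(-11) = I*√11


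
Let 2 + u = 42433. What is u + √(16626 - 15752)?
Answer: 42431 + √874 ≈ 42461.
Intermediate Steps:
u = 42431 (u = -2 + 42433 = 42431)
u + √(16626 - 15752) = 42431 + √(16626 - 15752) = 42431 + √874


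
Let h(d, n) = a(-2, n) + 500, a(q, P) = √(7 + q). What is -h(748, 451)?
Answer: -500 - √5 ≈ -502.24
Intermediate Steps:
h(d, n) = 500 + √5 (h(d, n) = √(7 - 2) + 500 = √5 + 500 = 500 + √5)
-h(748, 451) = -(500 + √5) = -500 - √5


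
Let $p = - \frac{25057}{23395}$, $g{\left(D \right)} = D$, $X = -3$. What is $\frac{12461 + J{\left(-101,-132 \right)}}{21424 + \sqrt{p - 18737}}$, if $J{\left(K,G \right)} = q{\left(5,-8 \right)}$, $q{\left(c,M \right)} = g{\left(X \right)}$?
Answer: $\frac{1561032497960}{2684614349173} - \frac{6229 i \sqrt{2563958484735}}{2684614349173} \approx 0.58147 - 0.0037153 i$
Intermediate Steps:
$p = - \frac{25057}{23395}$ ($p = \left(-25057\right) \frac{1}{23395} = - \frac{25057}{23395} \approx -1.071$)
$q{\left(c,M \right)} = -3$
$J{\left(K,G \right)} = -3$
$\frac{12461 + J{\left(-101,-132 \right)}}{21424 + \sqrt{p - 18737}} = \frac{12461 - 3}{21424 + \sqrt{- \frac{25057}{23395} - 18737}} = \frac{12458}{21424 + \sqrt{- \frac{438377172}{23395}}} = \frac{12458}{21424 + \frac{2 i \sqrt{2563958484735}}{23395}}$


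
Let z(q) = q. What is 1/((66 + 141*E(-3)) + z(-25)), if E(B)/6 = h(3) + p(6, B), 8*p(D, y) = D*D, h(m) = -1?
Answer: 1/3002 ≈ 0.00033311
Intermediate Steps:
p(D, y) = D²/8 (p(D, y) = (D*D)/8 = D²/8)
E(B) = 21 (E(B) = 6*(-1 + (⅛)*6²) = 6*(-1 + (⅛)*36) = 6*(-1 + 9/2) = 6*(7/2) = 21)
1/((66 + 141*E(-3)) + z(-25)) = 1/((66 + 141*21) - 25) = 1/((66 + 2961) - 25) = 1/(3027 - 25) = 1/3002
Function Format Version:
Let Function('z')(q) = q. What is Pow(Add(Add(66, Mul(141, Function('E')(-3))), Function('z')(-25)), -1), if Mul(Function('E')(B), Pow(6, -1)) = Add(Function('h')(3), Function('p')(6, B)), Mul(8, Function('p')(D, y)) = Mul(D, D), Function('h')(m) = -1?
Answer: Rational(1, 3002) ≈ 0.00033311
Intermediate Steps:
Function('p')(D, y) = Mul(Rational(1, 8), Pow(D, 2)) (Function('p')(D, y) = Mul(Rational(1, 8), Mul(D, D)) = Mul(Rational(1, 8), Pow(D, 2)))
Function('E')(B) = 21 (Function('E')(B) = Mul(6, Add(-1, Mul(Rational(1, 8), Pow(6, 2)))) = Mul(6, Add(-1, Mul(Rational(1, 8), 36))) = Mul(6, Add(-1, Rational(9, 2))) = Mul(6, Rational(7, 2)) = 21)
Pow(Add(Add(66, Mul(141, Function('E')(-3))), Function('z')(-25)), -1) = Pow(Add(Add(66, Mul(141, 21)), -25), -1) = Pow(Add(Add(66, 2961), -25), -1) = Pow(Add(3027, -25), -1) = Pow(3002, -1) = Rational(1, 3002)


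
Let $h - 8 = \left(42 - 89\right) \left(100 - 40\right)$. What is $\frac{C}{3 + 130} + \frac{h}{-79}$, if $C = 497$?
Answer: $\frac{59037}{1501} \approx 39.332$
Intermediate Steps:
$h = -2812$ ($h = 8 + \left(42 - 89\right) \left(100 - 40\right) = 8 - 2820 = -2812$)
$\frac{C}{3 + 130} + \frac{h}{-79} = \frac{497}{3 + 130} - \frac{2812}{-79} = \frac{497}{133} - - \frac{2812}{79} = 497 \cdot \frac{1}{133} + \frac{2812}{79} = \frac{71}{19} + \frac{2812}{79} = \frac{59037}{1501}$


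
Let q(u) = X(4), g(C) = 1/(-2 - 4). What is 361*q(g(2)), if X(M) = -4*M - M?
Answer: -7220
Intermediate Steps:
g(C) = -1/6 (g(C) = 1/(-6) = -1/6)
X(M) = -5*M
q(u) = -20 (q(u) = -5*4 = -20)
361*q(g(2)) = 361*(-20) = -7220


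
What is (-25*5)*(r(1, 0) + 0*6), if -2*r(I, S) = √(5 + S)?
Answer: 125*√5/2 ≈ 139.75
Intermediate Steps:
r(I, S) = -√(5 + S)/2
(-25*5)*(r(1, 0) + 0*6) = (-25*5)*(-√(5 + 0)/2 + 0*6) = -125*(-√5/2 + 0) = -(-125)*√5/2 = 125*√5/2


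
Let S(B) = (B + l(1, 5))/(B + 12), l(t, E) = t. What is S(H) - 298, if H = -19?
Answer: -2068/7 ≈ -295.43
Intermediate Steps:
S(B) = (1 + B)/(12 + B) (S(B) = (B + 1)/(B + 12) = (1 + B)/(12 + B))
S(H) - 298 = (1 - 19)/(12 - 19) - 298 = -18/(-7) - 298 = -⅐*(-18) - 298 = 18/7 - 298 = -2068/7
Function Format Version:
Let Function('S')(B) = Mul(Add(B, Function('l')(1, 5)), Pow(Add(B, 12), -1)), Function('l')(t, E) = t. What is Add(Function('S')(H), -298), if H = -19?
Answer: Rational(-2068, 7) ≈ -295.43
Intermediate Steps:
Function('S')(B) = Mul(Pow(Add(12, B), -1), Add(1, B)) (Function('S')(B) = Mul(Add(B, 1), Pow(Add(B, 12), -1)) = Mul(Add(1, B), Pow(Add(12, B), -1)) = Mul(Pow(Add(12, B), -1), Add(1, B)))
Add(Function('S')(H), -298) = Add(Mul(Pow(Add(12, -19), -1), Add(1, -19)), -298) = Add(Mul(Pow(-7, -1), -18), -298) = Add(Mul(Rational(-1, 7), -18), -298) = Add(Rational(18, 7), -298) = Rational(-2068, 7)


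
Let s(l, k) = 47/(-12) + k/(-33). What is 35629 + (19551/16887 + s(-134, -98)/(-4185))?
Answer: 22158909605197/621914436 ≈ 35630.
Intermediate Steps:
s(l, k) = -47/12 - k/33 (s(l, k) = 47*(-1/12) + k*(-1/33) = -47/12 - k/33)
35629 + (19551/16887 + s(-134, -98)/(-4185)) = 35629 + (19551/16887 + (-47/12 - 1/33*(-98))/(-4185)) = 35629 + (19551*(1/16887) + (-47/12 + 98/33)*(-1/4185)) = 35629 + (6517/5629 - 125/132*(-1/4185)) = 35629 + (6517/5629 + 25/110484) = 35629 + 720164953/621914436 = 22158909605197/621914436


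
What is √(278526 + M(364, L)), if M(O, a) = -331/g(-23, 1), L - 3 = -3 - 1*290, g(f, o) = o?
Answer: √278195 ≈ 527.44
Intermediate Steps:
L = -290 (L = 3 + (-3 - 1*290) = 3 + (-3 - 290) = 3 - 293 = -290)
M(O, a) = -331 (M(O, a) = -331/1 = -331*1 = -331)
√(278526 + M(364, L)) = √(278526 - 331) = √278195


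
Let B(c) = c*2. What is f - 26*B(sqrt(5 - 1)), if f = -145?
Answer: -249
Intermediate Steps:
B(c) = 2*c
f - 26*B(sqrt(5 - 1)) = -145 - 52*sqrt(5 - 1) = -145 - 52*sqrt(4) = -145 - 52*2 = -145 - 26*4 = -145 - 104 = -249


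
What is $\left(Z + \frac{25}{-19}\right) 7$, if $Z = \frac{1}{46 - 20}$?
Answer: $- \frac{4417}{494} \approx -8.9413$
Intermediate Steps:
$Z = \frac{1}{26} \approx 0.038462$
$\left(Z + \frac{25}{-19}\right) 7 = \left(\frac{1}{26} + \frac{25}{-19}\right) 7 = \left(\frac{1}{26} + 25 \left(- \frac{1}{19}\right)\right) 7 = \left(\frac{1}{26} - \frac{25}{19}\right) 7 = \left(- \frac{631}{494}\right) 7 = - \frac{4417}{494}$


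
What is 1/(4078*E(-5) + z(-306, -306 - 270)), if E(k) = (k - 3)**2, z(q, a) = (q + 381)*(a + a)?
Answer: 1/174592 ≈ 5.7276e-6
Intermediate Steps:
z(q, a) = 2*a*(381 + q) (z(q, a) = (381 + q)*(2*a) = 2*a*(381 + q))
E(k) = (-3 + k)**2
1/(4078*E(-5) + z(-306, -306 - 270)) = 1/(4078*(-3 - 5)**2 + 2*(-306 - 270)*(381 - 306)) = 1/(4078*(-8)**2 + 2*(-576)*75) = 1/(4078*64 - 86400) = 1/(260992 - 86400) = 1/174592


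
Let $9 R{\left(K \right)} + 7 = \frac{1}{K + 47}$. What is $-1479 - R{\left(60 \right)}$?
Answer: $- \frac{1423529}{963} \approx -1478.2$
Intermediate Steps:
$R{\left(K \right)} = - \frac{7}{9} + \frac{1}{9 \left(47 + K\right)}$ ($R{\left(K \right)} = - \frac{7}{9} + \frac{1}{9 \left(K + 47\right)} = - \frac{7}{9} + \frac{1}{9 \left(47 + K\right)}$)
$-1479 - R{\left(60 \right)} = -1479 - \frac{-328 - 420}{9 \left(47 + 60\right)} = -1479 - \frac{-328 - 420}{9 \cdot 107} = -1479 - \frac{1}{9} \cdot \frac{1}{107} \left(-748\right) = -1479 - - \frac{748}{963} = -1479 + \frac{748}{963} = - \frac{1423529}{963}$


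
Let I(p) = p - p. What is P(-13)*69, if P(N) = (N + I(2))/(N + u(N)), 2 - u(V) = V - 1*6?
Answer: -897/8 ≈ -112.13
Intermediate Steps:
I(p) = 0
u(V) = 8 - V (u(V) = 2 - (V - 1*6) = 2 - (V - 6) = 2 - (-6 + V) = 2 + (6 - V) = 8 - V)
P(N) = N/8 (P(N) = (N + 0)/(N + (8 - N)) = N/8)
P(-13)*69 = ((⅛)*(-13))*69 = -13/8*69 = -897/8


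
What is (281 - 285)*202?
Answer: -808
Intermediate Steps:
(281 - 285)*202 = -4*202 = -808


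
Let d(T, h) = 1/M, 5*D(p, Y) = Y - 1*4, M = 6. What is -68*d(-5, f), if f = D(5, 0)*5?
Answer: -34/3 ≈ -11.333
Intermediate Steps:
D(p, Y) = -⅘ + Y/5 (D(p, Y) = (Y - 1*4)/5 = (Y - 4)/5 = (-4 + Y)/5 = -⅘ + Y/5)
f = -4 (f = (-⅘ + (⅕)*0)*5 = (-⅘ + 0)*5 = -⅘*5 = -4)
d(T, h) = ⅙ (d(T, h) = 1/6 = ⅙)
-68*d(-5, f) = -68*⅙ = -34/3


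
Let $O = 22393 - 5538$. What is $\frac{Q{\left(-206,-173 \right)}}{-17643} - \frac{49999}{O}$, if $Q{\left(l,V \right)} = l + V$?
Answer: $- \frac{875744312}{297372765} \approx -2.9449$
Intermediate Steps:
$Q{\left(l,V \right)} = V + l$
$O = 16855$ ($O = 22393 - 5538 = 16855$)
$\frac{Q{\left(-206,-173 \right)}}{-17643} - \frac{49999}{O} = \frac{-173 - 206}{-17643} - \frac{49999}{16855} = \left(-379\right) \left(- \frac{1}{17643}\right) - \frac{49999}{16855} = \frac{379}{17643} - \frac{49999}{16855} = - \frac{875744312}{297372765}$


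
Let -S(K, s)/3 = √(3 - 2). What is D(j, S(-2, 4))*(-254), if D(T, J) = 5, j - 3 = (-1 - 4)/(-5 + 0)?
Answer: -1270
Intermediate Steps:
S(K, s) = -3 (S(K, s) = -3*√(3 - 2) = -3*√1 = -3*1 = -3)
j = 4 (j = 3 + (-1 - 4)/(-5 + 0) = 3 - 5/(-5) = 3 - 5*(-⅕) = 3 + 1 = 4)
D(j, S(-2, 4))*(-254) = 5*(-254) = -1270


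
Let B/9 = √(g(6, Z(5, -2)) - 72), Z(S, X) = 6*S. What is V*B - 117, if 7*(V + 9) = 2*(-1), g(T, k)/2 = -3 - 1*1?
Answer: -117 - 2340*I*√5/7 ≈ -117.0 - 747.49*I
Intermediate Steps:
g(T, k) = -8 (g(T, k) = 2*(-3 - 1*1) = 2*(-3 - 1) = 2*(-4) = -8)
B = 36*I*√5 (B = 9*√(-8 - 72) = 9*√(-80) = 9*(4*I*√5) = 36*I*√5 ≈ 80.498*I)
V = -65/7 (V = -9 + (2*(-1))/7 = -9 + (⅐)*(-2) = -9 - 2/7 = -65/7 ≈ -9.2857)
V*B - 117 = -2340*I*√5/7 - 117 = -117 - 2340*I*√5/7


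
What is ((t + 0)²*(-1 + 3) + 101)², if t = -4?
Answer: 17689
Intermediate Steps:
((t + 0)²*(-1 + 3) + 101)² = ((-4 + 0)²*(-1 + 3) + 101)² = ((-4)²*2 + 101)² = (16*2 + 101)² = (32 + 101)² = 133² = 17689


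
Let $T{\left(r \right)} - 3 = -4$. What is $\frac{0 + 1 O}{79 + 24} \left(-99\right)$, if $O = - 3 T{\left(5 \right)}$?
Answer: $- \frac{297}{103} \approx -2.8835$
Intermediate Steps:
$T{\left(r \right)} = -1$ ($T{\left(r \right)} = 3 - 4 = -1$)
$O = 3$ ($O = \left(-3\right) \left(-1\right) = 3$)
$\frac{0 + 1 O}{79 + 24} \left(-99\right) = \frac{0 + 1 \cdot 3}{79 + 24} \left(-99\right) = \frac{0 + 3}{103} \left(-99\right) = 3 \cdot \frac{1}{103} \left(-99\right) = \frac{3}{103} \left(-99\right) = - \frac{297}{103}$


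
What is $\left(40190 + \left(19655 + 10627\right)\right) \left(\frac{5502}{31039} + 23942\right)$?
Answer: $\frac{52370649465280}{31039} \approx 1.6873 \cdot 10^{9}$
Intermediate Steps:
$\left(40190 + \left(19655 + 10627\right)\right) \left(\frac{5502}{31039} + 23942\right) = \left(40190 + 30282\right) \left(5502 \cdot \frac{1}{31039} + 23942\right) = 70472 \left(\frac{5502}{31039} + 23942\right) = 70472 \cdot \frac{743141240}{31039} = \frac{52370649465280}{31039}$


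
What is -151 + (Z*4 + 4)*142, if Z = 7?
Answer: 4393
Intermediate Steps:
-151 + (Z*4 + 4)*142 = -151 + (7*4 + 4)*142 = -151 + (28 + 4)*142 = -151 + 32*142 = -151 + 4544 = 4393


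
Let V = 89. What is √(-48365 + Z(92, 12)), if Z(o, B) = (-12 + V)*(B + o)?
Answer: I*√40357 ≈ 200.89*I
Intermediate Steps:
Z(o, B) = 77*B + 77*o (Z(o, B) = (-12 + 89)*(B + o) = 77*(B + o) = 77*B + 77*o)
√(-48365 + Z(92, 12)) = √(-48365 + (77*12 + 77*92)) = √(-48365 + (924 + 7084)) = √(-48365 + 8008) = √(-40357) = I*√40357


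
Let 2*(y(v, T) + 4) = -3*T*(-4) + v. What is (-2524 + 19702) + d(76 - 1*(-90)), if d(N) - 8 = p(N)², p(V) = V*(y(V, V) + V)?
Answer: 42438489222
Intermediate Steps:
y(v, T) = -4 + v/2 + 6*T (y(v, T) = -4 + (-3*T*(-4) + v)/2 = -4 + (12*T + v)/2 = -4 + (v + 12*T)/2 = -4 + (v/2 + 6*T) = -4 + v/2 + 6*T)
p(V) = V*(-4 + 15*V/2) (p(V) = V*((-4 + V/2 + 6*V) + V) = V*((-4 + 13*V/2) + V) = V*(-4 + 15*V/2))
d(N) = 8 + N²*(-8 + 15*N)²/4 (d(N) = 8 + (N*(-8 + 15*N)/2)² = 8 + N²*(-8 + 15*N)²/4)
(-2524 + 19702) + d(76 - 1*(-90)) = (-2524 + 19702) + (8 + (76 - 1*(-90))²*(-8 + 15*(76 - 1*(-90)))²/4) = 17178 + (8 + (76 + 90)²*(-8 + 15*(76 + 90))²/4) = 17178 + (8 + (¼)*166²*(-8 + 15*166)²) = 17178 + (8 + (¼)*27556*(-8 + 2490)²) = 17178 + (8 + (¼)*27556*2482²) = 17178 + (8 + (¼)*27556*6160324) = 17178 + (8 + 42438472036) = 17178 + 42438472044 = 42438489222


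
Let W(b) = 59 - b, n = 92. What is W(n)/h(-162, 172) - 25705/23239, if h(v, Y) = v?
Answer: -1132441/1254906 ≈ -0.90241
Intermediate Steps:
W(n)/h(-162, 172) - 25705/23239 = (59 - 1*92)/(-162) - 25705/23239 = (59 - 92)*(-1/162) - 25705*1/23239 = -33*(-1/162) - 25705/23239 = 11/54 - 25705/23239 = -1132441/1254906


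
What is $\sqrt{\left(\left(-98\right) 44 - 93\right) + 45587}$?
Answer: $\sqrt{41182} \approx 202.93$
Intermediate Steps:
$\sqrt{\left(\left(-98\right) 44 - 93\right) + 45587} = \sqrt{\left(-4312 - 93\right) + 45587} = \sqrt{-4405 + 45587} = \sqrt{41182}$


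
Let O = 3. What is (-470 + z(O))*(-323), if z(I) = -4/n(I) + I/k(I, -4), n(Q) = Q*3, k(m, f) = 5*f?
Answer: 27360361/180 ≈ 1.5200e+5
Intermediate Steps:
n(Q) = 3*Q
z(I) = -4/(3*I) - I/20 (z(I) = -4*1/(3*I) + I/((5*(-4))) = -4/(3*I) + I/(-20) = -4/(3*I) + I*(-1/20) = -4/(3*I) - I/20)
(-470 + z(O))*(-323) = (-470 + (-4/3/3 - 1/20*3))*(-323) = (-470 + (-4/3*⅓ - 3/20))*(-323) = (-470 + (-4/9 - 3/20))*(-323) = (-470 - 107/180)*(-323) = -84707/180*(-323) = 27360361/180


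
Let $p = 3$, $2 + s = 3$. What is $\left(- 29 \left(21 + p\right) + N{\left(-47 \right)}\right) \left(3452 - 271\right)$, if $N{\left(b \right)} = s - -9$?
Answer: $-2182166$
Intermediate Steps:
$s = 1$ ($s = -2 + 3 = 1$)
$N{\left(b \right)} = 10$ ($N{\left(b \right)} = 1 - -9 = 1 + 9 = 10$)
$\left(- 29 \left(21 + p\right) + N{\left(-47 \right)}\right) \left(3452 - 271\right) = \left(- 29 \left(21 + 3\right) + 10\right) \left(3452 - 271\right) = \left(\left(-29\right) 24 + 10\right) 3181 = \left(-696 + 10\right) 3181 = \left(-686\right) 3181 = -2182166$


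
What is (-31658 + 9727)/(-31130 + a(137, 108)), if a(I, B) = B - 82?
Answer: 21931/31104 ≈ 0.70509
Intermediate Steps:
a(I, B) = -82 + B
(-31658 + 9727)/(-31130 + a(137, 108)) = (-31658 + 9727)/(-31130 + (-82 + 108)) = -21931/(-31130 + 26) = -21931/(-31104) = -21931*(-1/31104) = 21931/31104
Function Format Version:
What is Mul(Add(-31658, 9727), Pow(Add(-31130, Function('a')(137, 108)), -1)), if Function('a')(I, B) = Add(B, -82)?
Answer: Rational(21931, 31104) ≈ 0.70509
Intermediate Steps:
Function('a')(I, B) = Add(-82, B)
Mul(Add(-31658, 9727), Pow(Add(-31130, Function('a')(137, 108)), -1)) = Mul(Add(-31658, 9727), Pow(Add(-31130, Add(-82, 108)), -1)) = Mul(-21931, Pow(Add(-31130, 26), -1)) = Mul(-21931, Pow(-31104, -1)) = Mul(-21931, Rational(-1, 31104)) = Rational(21931, 31104)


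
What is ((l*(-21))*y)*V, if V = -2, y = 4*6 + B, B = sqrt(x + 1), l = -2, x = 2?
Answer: -2016 - 84*sqrt(3) ≈ -2161.5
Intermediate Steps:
B = sqrt(3) (B = sqrt(2 + 1) = sqrt(3) ≈ 1.7320)
y = 24 + sqrt(3) (y = 4*6 + sqrt(3) = 24 + sqrt(3) ≈ 25.732)
((l*(-21))*y)*V = ((-2*(-21))*(24 + sqrt(3)))*(-2) = (42*(24 + sqrt(3)))*(-2) = (1008 + 42*sqrt(3))*(-2) = -2016 - 84*sqrt(3)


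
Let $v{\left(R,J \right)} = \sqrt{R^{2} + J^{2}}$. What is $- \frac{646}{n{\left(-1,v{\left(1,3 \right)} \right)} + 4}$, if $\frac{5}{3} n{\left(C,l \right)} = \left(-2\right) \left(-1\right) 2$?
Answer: $- \frac{1615}{16} \approx -100.94$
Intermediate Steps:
$v{\left(R,J \right)} = \sqrt{J^{2} + R^{2}}$
$n{\left(C,l \right)} = \frac{12}{5}$ ($n{\left(C,l \right)} = \frac{3 \left(-2\right) \left(-1\right) 2}{5} = \frac{3 \cdot 2 \cdot 2}{5} = \frac{3}{5} \cdot 4 = \frac{12}{5}$)
$- \frac{646}{n{\left(-1,v{\left(1,3 \right)} \right)} + 4} = - \frac{646}{\frac{12}{5} + 4} = - \frac{646}{\frac{32}{5}} = \left(-646\right) \frac{5}{32} = - \frac{1615}{16}$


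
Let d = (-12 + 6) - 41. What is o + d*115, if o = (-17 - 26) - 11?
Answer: -5459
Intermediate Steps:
d = -47 (d = -6 - 41 = -47)
o = -54 (o = -43 - 11 = -54)
o + d*115 = -54 - 47*115 = -54 - 5405 = -5459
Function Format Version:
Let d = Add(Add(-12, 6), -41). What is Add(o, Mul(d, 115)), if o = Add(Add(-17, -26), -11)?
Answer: -5459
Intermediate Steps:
d = -47 (d = Add(-6, -41) = -47)
o = -54 (o = Add(-43, -11) = -54)
Add(o, Mul(d, 115)) = Add(-54, Mul(-47, 115)) = Add(-54, -5405) = -5459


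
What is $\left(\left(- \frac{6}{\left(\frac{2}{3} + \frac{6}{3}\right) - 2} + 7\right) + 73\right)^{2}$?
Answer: $5041$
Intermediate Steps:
$\left(\left(- \frac{6}{\left(\frac{2}{3} + \frac{6}{3}\right) - 2} + 7\right) + 73\right)^{2} = \left(\left(- \frac{6}{\left(2 \cdot \frac{1}{3} + 6 \cdot \frac{1}{3}\right) - 2} + 7\right) + 73\right)^{2} = \left(\left(- \frac{6}{\left(\frac{2}{3} + 2\right) - 2} + 7\right) + 73\right)^{2} = \left(\left(- \frac{6}{\frac{8}{3} - 2} + 7\right) + 73\right)^{2} = \left(\left(- \frac{6}{\frac{2}{3}} + 7\right) + 73\right)^{2} = \left(\left(\left(-6\right) \frac{3}{2} + 7\right) + 73\right)^{2} = \left(\left(-9 + 7\right) + 73\right)^{2} = \left(-2 + 73\right)^{2} = 71^{2} = 5041$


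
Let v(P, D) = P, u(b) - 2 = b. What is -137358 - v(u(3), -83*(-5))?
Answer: -137363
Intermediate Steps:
u(b) = 2 + b
-137358 - v(u(3), -83*(-5)) = -137358 - (2 + 3) = -137358 - 1*5 = -137358 - 5 = -137363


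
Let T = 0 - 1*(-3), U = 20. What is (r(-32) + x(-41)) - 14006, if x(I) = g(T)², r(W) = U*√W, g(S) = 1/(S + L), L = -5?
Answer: -56023/4 + 80*I*√2 ≈ -14006.0 + 113.14*I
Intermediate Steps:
T = 3 (T = 0 + 3 = 3)
g(S) = 1/(-5 + S) (g(S) = 1/(S - 5) = 1/(-5 + S))
r(W) = 20*√W
x(I) = ¼ (x(I) = (1/(-5 + 3))² = (1/(-2))² = (-½)² = ¼)
(r(-32) + x(-41)) - 14006 = (20*√(-32) + ¼) - 14006 = (20*(4*I*√2) + ¼) - 14006 = (80*I*√2 + ¼) - 14006 = (¼ + 80*I*√2) - 14006 = -56023/4 + 80*I*√2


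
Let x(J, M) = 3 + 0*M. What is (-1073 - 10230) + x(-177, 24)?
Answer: -11300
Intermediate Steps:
x(J, M) = 3 (x(J, M) = 3 + 0 = 3)
(-1073 - 10230) + x(-177, 24) = (-1073 - 10230) + 3 = -11303 + 3 = -11300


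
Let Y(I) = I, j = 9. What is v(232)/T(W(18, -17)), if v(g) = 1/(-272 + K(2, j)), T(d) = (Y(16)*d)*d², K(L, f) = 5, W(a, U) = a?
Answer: -1/24914304 ≈ -4.0138e-8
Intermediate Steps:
T(d) = 16*d³ (T(d) = (16*d)*d² = 16*d³)
v(g) = -1/267 (v(g) = 1/(-272 + 5) = 1/(-267) = -1/267)
v(232)/T(W(18, -17)) = -1/(267*(16*18³)) = -1/(267*(16*5832)) = -1/267/93312 = -1/267*1/93312 = -1/24914304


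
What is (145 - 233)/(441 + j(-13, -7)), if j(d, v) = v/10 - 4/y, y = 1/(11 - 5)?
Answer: -880/4163 ≈ -0.21139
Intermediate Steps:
y = ⅙ (y = 1/6 = ⅙ ≈ 0.16667)
j(d, v) = -24 + v/10 (j(d, v) = v/10 - 4/⅙ = v*(⅒) - 4*6 = v/10 - 24 = -24 + v/10)
(145 - 233)/(441 + j(-13, -7)) = (145 - 233)/(441 + (-24 + (⅒)*(-7))) = -88/(441 + (-24 - 7/10)) = -88/(441 - 247/10) = -88/4163/10 = -88*10/4163 = -880/4163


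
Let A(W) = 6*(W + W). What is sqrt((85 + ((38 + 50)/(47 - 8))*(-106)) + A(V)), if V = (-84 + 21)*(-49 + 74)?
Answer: I*sqrt(28981407)/39 ≈ 138.04*I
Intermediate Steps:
V = -1575 (V = -63*25 = -1575)
A(W) = 12*W (A(W) = 6*(2*W) = 12*W)
sqrt((85 + ((38 + 50)/(47 - 8))*(-106)) + A(V)) = sqrt((85 + ((38 + 50)/(47 - 8))*(-106)) + 12*(-1575)) = sqrt((85 + (88/39)*(-106)) - 18900) = sqrt((85 - 9328/39) - 18900) = sqrt(-6013/39 - 18900) = sqrt(-743113/39) = I*sqrt(28981407)/39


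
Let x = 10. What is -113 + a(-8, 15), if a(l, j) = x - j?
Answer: -118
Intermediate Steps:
a(l, j) = 10 - j
-113 + a(-8, 15) = -113 + (10 - 1*15) = -113 + (10 - 15) = -113 - 5 = -118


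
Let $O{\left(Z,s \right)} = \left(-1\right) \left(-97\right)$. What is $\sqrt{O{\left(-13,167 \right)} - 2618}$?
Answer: $i \sqrt{2521} \approx 50.21 i$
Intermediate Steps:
$O{\left(Z,s \right)} = 97$
$\sqrt{O{\left(-13,167 \right)} - 2618} = \sqrt{97 - 2618} = \sqrt{-2521} = i \sqrt{2521}$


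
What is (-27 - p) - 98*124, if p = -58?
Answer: -12121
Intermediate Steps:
(-27 - p) - 98*124 = (-27 - 1*(-58)) - 98*124 = (-27 + 58) - 12152 = 31 - 12152 = -12121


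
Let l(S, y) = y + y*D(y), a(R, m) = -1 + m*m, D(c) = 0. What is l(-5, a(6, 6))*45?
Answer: 1575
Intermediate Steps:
a(R, m) = -1 + m**2
l(S, y) = y (l(S, y) = y + y*0 = y + 0 = y)
l(-5, a(6, 6))*45 = (-1 + 6**2)*45 = (-1 + 36)*45 = 35*45 = 1575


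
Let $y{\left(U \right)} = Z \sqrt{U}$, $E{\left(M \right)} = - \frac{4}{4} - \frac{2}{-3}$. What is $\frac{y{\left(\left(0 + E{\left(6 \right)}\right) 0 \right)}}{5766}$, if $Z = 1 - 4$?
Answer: $0$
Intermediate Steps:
$E{\left(M \right)} = - \frac{1}{3}$ ($E{\left(M \right)} = \left(-4\right) \frac{1}{4} - - \frac{2}{3} = -1 + \frac{2}{3} = - \frac{1}{3}$)
$Z = -3$ ($Z = 1 - 4 = -3$)
$y{\left(U \right)} = - 3 \sqrt{U}$
$\frac{y{\left(\left(0 + E{\left(6 \right)}\right) 0 \right)}}{5766} = \frac{\left(-3\right) \sqrt{\left(0 - \frac{1}{3}\right) 0}}{5766} = \frac{\left(-3\right) \sqrt{\left(- \frac{1}{3}\right) 0}}{5766} = \frac{\left(-3\right) \sqrt{0}}{5766} = \frac{\left(-3\right) 0}{5766} = \frac{1}{5766} \cdot 0 = 0$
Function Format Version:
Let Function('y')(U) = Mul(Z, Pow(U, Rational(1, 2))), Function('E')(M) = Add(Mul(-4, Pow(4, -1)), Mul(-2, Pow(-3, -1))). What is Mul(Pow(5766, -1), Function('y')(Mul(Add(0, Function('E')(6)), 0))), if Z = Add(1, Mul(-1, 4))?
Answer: 0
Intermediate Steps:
Function('E')(M) = Rational(-1, 3) (Function('E')(M) = Add(Mul(-4, Rational(1, 4)), Mul(-2, Rational(-1, 3))) = Add(-1, Rational(2, 3)) = Rational(-1, 3))
Z = -3 (Z = Add(1, -4) = -3)
Function('y')(U) = Mul(-3, Pow(U, Rational(1, 2)))
Mul(Pow(5766, -1), Function('y')(Mul(Add(0, Function('E')(6)), 0))) = Mul(Pow(5766, -1), Mul(-3, Pow(Mul(Add(0, Rational(-1, 3)), 0), Rational(1, 2)))) = Mul(Rational(1, 5766), Mul(-3, Pow(Mul(Rational(-1, 3), 0), Rational(1, 2)))) = Mul(Rational(1, 5766), Mul(-3, Pow(0, Rational(1, 2)))) = Mul(Rational(1, 5766), Mul(-3, 0)) = Mul(Rational(1, 5766), 0) = 0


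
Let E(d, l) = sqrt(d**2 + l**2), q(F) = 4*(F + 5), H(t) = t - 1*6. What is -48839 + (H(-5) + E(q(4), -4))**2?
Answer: -47406 - 88*sqrt(82) ≈ -48203.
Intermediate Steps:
H(t) = -6 + t (H(t) = t - 6 = -6 + t)
q(F) = 20 + 4*F (q(F) = 4*(5 + F) = 20 + 4*F)
-48839 + (H(-5) + E(q(4), -4))**2 = -48839 + ((-6 - 5) + sqrt((20 + 4*4)**2 + (-4)**2))**2 = -48839 + (-11 + sqrt((20 + 16)**2 + 16))**2 = -48839 + (-11 + sqrt(36**2 + 16))**2 = -48839 + (-11 + sqrt(1296 + 16))**2 = -48839 + (-11 + sqrt(1312))**2 = -48839 + (-11 + 4*sqrt(82))**2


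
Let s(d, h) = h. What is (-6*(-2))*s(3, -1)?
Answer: -12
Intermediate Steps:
(-6*(-2))*s(3, -1) = -6*(-2)*(-1) = 12*(-1) = -12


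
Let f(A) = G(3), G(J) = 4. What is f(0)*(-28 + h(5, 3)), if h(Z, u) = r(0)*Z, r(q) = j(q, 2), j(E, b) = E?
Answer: -112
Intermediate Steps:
f(A) = 4
r(q) = q
h(Z, u) = 0 (h(Z, u) = 0*Z = 0)
f(0)*(-28 + h(5, 3)) = 4*(-28 + 0) = 4*(-28) = -112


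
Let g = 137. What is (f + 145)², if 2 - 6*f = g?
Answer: 60025/4 ≈ 15006.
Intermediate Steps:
f = -45/2 (f = ⅓ - ⅙*137 = ⅓ - 137/6 = -45/2 ≈ -22.500)
(f + 145)² = (-45/2 + 145)² = (245/2)² = 60025/4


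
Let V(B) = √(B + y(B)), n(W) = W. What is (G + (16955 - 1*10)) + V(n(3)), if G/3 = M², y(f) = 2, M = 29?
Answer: 19468 + √5 ≈ 19470.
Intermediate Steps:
V(B) = √(2 + B) (V(B) = √(B + 2) = √(2 + B))
G = 2523 (G = 3*29² = 3*841 = 2523)
(G + (16955 - 1*10)) + V(n(3)) = (2523 + (16955 - 1*10)) + √(2 + 3) = (2523 + (16955 - 10)) + √5 = (2523 + 16945) + √5 = 19468 + √5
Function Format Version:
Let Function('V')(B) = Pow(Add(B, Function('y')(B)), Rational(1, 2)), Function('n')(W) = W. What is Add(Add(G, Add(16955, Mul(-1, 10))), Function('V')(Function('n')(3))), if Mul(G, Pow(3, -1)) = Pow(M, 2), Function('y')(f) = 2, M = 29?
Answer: Add(19468, Pow(5, Rational(1, 2))) ≈ 19470.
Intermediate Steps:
Function('V')(B) = Pow(Add(2, B), Rational(1, 2)) (Function('V')(B) = Pow(Add(B, 2), Rational(1, 2)) = Pow(Add(2, B), Rational(1, 2)))
G = 2523 (G = Mul(3, Pow(29, 2)) = Mul(3, 841) = 2523)
Add(Add(G, Add(16955, Mul(-1, 10))), Function('V')(Function('n')(3))) = Add(Add(2523, Add(16955, Mul(-1, 10))), Pow(Add(2, 3), Rational(1, 2))) = Add(Add(2523, Add(16955, -10)), Pow(5, Rational(1, 2))) = Add(Add(2523, 16945), Pow(5, Rational(1, 2))) = Add(19468, Pow(5, Rational(1, 2)))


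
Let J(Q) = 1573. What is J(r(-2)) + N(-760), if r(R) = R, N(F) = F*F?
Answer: 579173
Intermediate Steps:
N(F) = F**2
J(r(-2)) + N(-760) = 1573 + (-760)**2 = 1573 + 577600 = 579173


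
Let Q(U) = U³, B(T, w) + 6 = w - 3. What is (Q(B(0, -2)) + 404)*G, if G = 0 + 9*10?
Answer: -83430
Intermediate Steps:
B(T, w) = -9 + w (B(T, w) = -6 + (w - 3) = -6 + (-3 + w) = -9 + w)
G = 90 (G = 0 + 90 = 90)
(Q(B(0, -2)) + 404)*G = ((-9 - 2)³ + 404)*90 = ((-11)³ + 404)*90 = (-1331 + 404)*90 = -927*90 = -83430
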